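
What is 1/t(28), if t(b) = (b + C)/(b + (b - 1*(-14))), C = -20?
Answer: 35/4 ≈ 8.7500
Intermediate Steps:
t(b) = (-20 + b)/(14 + 2*b) (t(b) = (b - 20)/(b + (b - 1*(-14))) = (-20 + b)/(b + (b + 14)) = (-20 + b)/(b + (14 + b)) = (-20 + b)/(14 + 2*b))
1/t(28) = 1/((-20 + 28)/(2*(7 + 28))) = 1/((½)*8/35) = 1/((½)*(1/35)*8) = 1/(4/35) = 35/4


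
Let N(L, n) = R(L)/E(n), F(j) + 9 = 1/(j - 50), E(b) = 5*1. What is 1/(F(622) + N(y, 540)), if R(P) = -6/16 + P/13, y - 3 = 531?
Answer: -5720/4907 ≈ -1.1657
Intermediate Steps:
y = 534 (y = 3 + 531 = 534)
R(P) = -3/8 + P/13 (R(P) = -6*1/16 + P*(1/13) = -3/8 + P/13)
E(b) = 5
F(j) = -9 + 1/(-50 + j) (F(j) = -9 + 1/(j - 50) = -9 + 1/(-50 + j))
N(L, n) = -3/40 + L/65 (N(L, n) = (-3/8 + L/13)/5 = (-3/8 + L/13)*(⅕) = -3/40 + L/65)
1/(F(622) + N(y, 540)) = 1/((451 - 9*622)/(-50 + 622) + (-3/40 + (1/65)*534)) = 1/((451 - 5598)/572 + (-3/40 + 534/65)) = 1/((1/572)*(-5147) + 4233/520) = 1/(-5147/572 + 4233/520) = 1/(-4907/5720) = -5720/4907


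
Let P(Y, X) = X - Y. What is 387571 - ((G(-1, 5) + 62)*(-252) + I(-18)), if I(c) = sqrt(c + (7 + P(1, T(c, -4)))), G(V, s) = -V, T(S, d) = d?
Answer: 403447 - 4*I ≈ 4.0345e+5 - 4.0*I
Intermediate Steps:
I(c) = sqrt(2 + c) (I(c) = sqrt(c + (7 + (-4 - 1*1))) = sqrt(c + (7 + (-4 - 1))) = sqrt(c + (7 - 5)) = sqrt(c + 2) = sqrt(2 + c))
387571 - ((G(-1, 5) + 62)*(-252) + I(-18)) = 387571 - ((-1*(-1) + 62)*(-252) + sqrt(2 - 18)) = 387571 - ((1 + 62)*(-252) + sqrt(-16)) = 387571 - (63*(-252) + 4*I) = 387571 - (-15876 + 4*I) = 387571 + (15876 - 4*I) = 403447 - 4*I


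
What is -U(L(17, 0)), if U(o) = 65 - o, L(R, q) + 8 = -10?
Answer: -83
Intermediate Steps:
L(R, q) = -18 (L(R, q) = -8 - 10 = -18)
-U(L(17, 0)) = -(65 - 1*(-18)) = -(65 + 18) = -1*83 = -83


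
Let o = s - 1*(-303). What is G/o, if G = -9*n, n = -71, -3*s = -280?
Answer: 1917/1189 ≈ 1.6123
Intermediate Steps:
s = 280/3 (s = -⅓*(-280) = 280/3 ≈ 93.333)
o = 1189/3 (o = 280/3 - 1*(-303) = 280/3 + 303 = 1189/3 ≈ 396.33)
G = 639 (G = -9*(-71) = 639)
G/o = 639/(1189/3) = 639*(3/1189) = 1917/1189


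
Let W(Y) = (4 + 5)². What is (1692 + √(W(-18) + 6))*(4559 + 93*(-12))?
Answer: 5825556 + 3443*√87 ≈ 5.8577e+6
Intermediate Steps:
W(Y) = 81 (W(Y) = 9² = 81)
(1692 + √(W(-18) + 6))*(4559 + 93*(-12)) = (1692 + √(81 + 6))*(4559 + 93*(-12)) = (1692 + √87)*(4559 - 1116) = (1692 + √87)*3443 = 5825556 + 3443*√87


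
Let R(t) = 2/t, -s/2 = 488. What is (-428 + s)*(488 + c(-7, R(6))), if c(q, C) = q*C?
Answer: -681876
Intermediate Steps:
s = -976 (s = -2*488 = -976)
c(q, C) = C*q
(-428 + s)*(488 + c(-7, R(6))) = (-428 - 976)*(488 + (2/6)*(-7)) = -1404*(488 + (2*(1/6))*(-7)) = -1404*(488 + (1/3)*(-7)) = -1404*(488 - 7/3) = -1404*1457/3 = -681876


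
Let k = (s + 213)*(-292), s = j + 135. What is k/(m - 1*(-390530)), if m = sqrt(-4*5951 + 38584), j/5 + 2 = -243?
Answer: 2500212113/3812841653 - 64021*sqrt(3695)/19064208265 ≈ 0.65553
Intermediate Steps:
j = -1225 (j = -10 + 5*(-243) = -10 - 1215 = -1225)
s = -1090 (s = -1225 + 135 = -1090)
m = 2*sqrt(3695) (m = sqrt(-23804 + 38584) = sqrt(14780) = 2*sqrt(3695) ≈ 121.57)
k = 256084 (k = (-1090 + 213)*(-292) = -877*(-292) = 256084)
k/(m - 1*(-390530)) = 256084/(2*sqrt(3695) - 1*(-390530)) = 256084/(2*sqrt(3695) + 390530) = 256084/(390530 + 2*sqrt(3695))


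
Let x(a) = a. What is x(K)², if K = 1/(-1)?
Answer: 1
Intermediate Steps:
K = -1
x(K)² = (-1)² = 1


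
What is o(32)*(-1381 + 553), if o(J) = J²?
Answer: -847872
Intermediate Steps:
o(32)*(-1381 + 553) = 32²*(-1381 + 553) = 1024*(-828) = -847872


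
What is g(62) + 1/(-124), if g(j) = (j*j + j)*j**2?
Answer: 1861818335/124 ≈ 1.5015e+7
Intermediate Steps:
g(j) = j**2*(j + j**2) (g(j) = (j**2 + j)*j**2 = (j + j**2)*j**2 = j**2*(j + j**2))
g(62) + 1/(-124) = 62**3*(1 + 62) + 1/(-124) = 238328*63 - 1/124 = 15014664 - 1/124 = 1861818335/124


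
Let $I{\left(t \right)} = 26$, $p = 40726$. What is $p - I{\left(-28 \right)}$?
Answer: $40700$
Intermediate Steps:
$p - I{\left(-28 \right)} = 40726 - 26 = 40700$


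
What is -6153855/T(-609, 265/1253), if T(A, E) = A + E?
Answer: 7710780315/762812 ≈ 10108.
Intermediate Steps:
-6153855/T(-609, 265/1253) = -6153855/(-609 + 265/1253) = -6153855/(-762812/1253) = -6153855*(-1253/762812) = 7710780315/762812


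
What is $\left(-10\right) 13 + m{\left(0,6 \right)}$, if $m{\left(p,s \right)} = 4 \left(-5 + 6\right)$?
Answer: $-126$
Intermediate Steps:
$m{\left(p,s \right)} = 4$ ($m{\left(p,s \right)} = 4 \cdot 1 = 4$)
$\left(-10\right) 13 + m{\left(0,6 \right)} = \left(-10\right) 13 + 4 = -130 + 4 = -126$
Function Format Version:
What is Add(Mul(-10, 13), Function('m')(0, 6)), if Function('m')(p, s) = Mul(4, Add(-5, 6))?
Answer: -126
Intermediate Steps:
Function('m')(p, s) = 4 (Function('m')(p, s) = Mul(4, 1) = 4)
Add(Mul(-10, 13), Function('m')(0, 6)) = Add(Mul(-10, 13), 4) = Add(-130, 4) = -126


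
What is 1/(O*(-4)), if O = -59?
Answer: 1/236 ≈ 0.0042373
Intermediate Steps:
1/(O*(-4)) = 1/(-59*(-4)) = 1/236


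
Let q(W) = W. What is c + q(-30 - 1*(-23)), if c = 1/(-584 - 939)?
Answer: -10662/1523 ≈ -7.0007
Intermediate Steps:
c = -1/1523 (c = 1/(-1523) = -1/1523 ≈ -0.00065660)
c + q(-30 - 1*(-23)) = -1/1523 + (-30 - 1*(-23)) = -1/1523 + (-30 + 23) = -1/1523 - 7 = -10662/1523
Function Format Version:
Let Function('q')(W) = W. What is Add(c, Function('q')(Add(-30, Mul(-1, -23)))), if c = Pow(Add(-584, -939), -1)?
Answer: Rational(-10662, 1523) ≈ -7.0007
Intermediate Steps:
c = Rational(-1, 1523) (c = Pow(-1523, -1) = Rational(-1, 1523) ≈ -0.00065660)
Add(c, Function('q')(Add(-30, Mul(-1, -23)))) = Add(Rational(-1, 1523), Add(-30, Mul(-1, -23))) = Add(Rational(-1, 1523), Add(-30, 23)) = Add(Rational(-1, 1523), -7) = Rational(-10662, 1523)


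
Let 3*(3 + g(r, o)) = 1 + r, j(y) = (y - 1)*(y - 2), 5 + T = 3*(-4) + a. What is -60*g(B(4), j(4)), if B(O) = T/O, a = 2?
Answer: 235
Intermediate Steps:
T = -15 (T = -5 + (3*(-4) + 2) = -5 + (-12 + 2) = -5 - 10 = -15)
B(O) = -15/O
j(y) = (-1 + y)*(-2 + y)
g(r, o) = -8/3 + r/3 (g(r, o) = -3 + (1 + r)/3 = -3 + (⅓ + r/3) = -8/3 + r/3)
-60*g(B(4), j(4)) = -60*(-8/3 + (-15/4)/3) = -60*(-8/3 + (-15*¼)/3) = -60*(-8/3 + (⅓)*(-15/4)) = -60*(-8/3 - 5/4) = -60*(-47/12) = 235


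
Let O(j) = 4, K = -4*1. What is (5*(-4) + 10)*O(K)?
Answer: -40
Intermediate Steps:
K = -4
(5*(-4) + 10)*O(K) = (5*(-4) + 10)*4 = (-20 + 10)*4 = -10*4 = -40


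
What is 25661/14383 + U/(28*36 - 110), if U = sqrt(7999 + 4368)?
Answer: 25661/14383 + sqrt(12367)/898 ≈ 1.9080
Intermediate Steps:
U = sqrt(12367) ≈ 111.21
25661/14383 + U/(28*36 - 110) = 25661/14383 + sqrt(12367)/(28*36 - 110) = 25661*(1/14383) + sqrt(12367)/(1008 - 110) = 25661/14383 + sqrt(12367)/898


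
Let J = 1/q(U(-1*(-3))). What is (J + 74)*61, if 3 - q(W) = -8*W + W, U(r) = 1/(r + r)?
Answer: 113216/25 ≈ 4528.6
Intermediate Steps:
U(r) = 1/(2*r)
q(W) = 3 + 7*W (q(W) = 3 - (-8*W + W) = 3 - (-7)*W = 3 + 7*W)
J = 6/25 (J = 1/(3 + 7*(1/(2*((-1*(-3)))))) = 1/(3 + 7*((1/2)/3)) = 1/(3 + 7*((1/2)*(1/3))) = 1/(3 + 7*(1/6)) = 1/(3 + 7/6) = 1/(25/6) = 6/25 ≈ 0.24000)
(J + 74)*61 = (6/25 + 74)*61 = (1856/25)*61 = 113216/25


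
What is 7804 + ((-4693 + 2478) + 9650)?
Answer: 15239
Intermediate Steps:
7804 + ((-4693 + 2478) + 9650) = 7804 + (-2215 + 9650) = 7804 + 7435 = 15239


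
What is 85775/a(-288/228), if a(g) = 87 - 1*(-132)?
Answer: 1175/3 ≈ 391.67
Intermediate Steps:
a(g) = 219 (a(g) = 87 + 132 = 219)
85775/a(-288/228) = 85775/219 = 85775*(1/219) = 1175/3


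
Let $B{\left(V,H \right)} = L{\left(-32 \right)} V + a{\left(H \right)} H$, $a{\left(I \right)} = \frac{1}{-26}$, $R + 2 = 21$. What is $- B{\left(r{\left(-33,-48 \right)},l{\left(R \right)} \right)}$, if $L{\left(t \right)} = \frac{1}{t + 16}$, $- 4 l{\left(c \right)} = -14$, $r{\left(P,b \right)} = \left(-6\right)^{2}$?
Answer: $\frac{31}{13} \approx 2.3846$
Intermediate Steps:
$r{\left(P,b \right)} = 36$
$R = 19$ ($R = -2 + 21 = 19$)
$a{\left(I \right)} = - \frac{1}{26}$
$l{\left(c \right)} = \frac{7}{2}$ ($l{\left(c \right)} = \left(- \frac{1}{4}\right) \left(-14\right) = \frac{7}{2}$)
$L{\left(t \right)} = \frac{1}{16 + t}$
$B{\left(V,H \right)} = - \frac{V}{16} - \frac{H}{26}$ ($B{\left(V,H \right)} = \frac{V}{16 - 32} - \frac{H}{26} = \frac{V}{-16} - \frac{H}{26} = - \frac{V}{16} - \frac{H}{26}$)
$- B{\left(r{\left(-33,-48 \right)},l{\left(R \right)} \right)} = - (\left(- \frac{1}{16}\right) 36 - \frac{7}{52}) = - (- \frac{9}{4} - \frac{7}{52}) = \left(-1\right) \left(- \frac{31}{13}\right) = \frac{31}{13}$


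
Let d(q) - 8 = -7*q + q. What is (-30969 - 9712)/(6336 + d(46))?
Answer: -40681/6068 ≈ -6.7042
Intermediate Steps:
d(q) = 8 - 6*q (d(q) = 8 + (-7*q + q) = 8 - 6*q)
(-30969 - 9712)/(6336 + d(46)) = (-30969 - 9712)/(6336 + (8 - 6*46)) = -40681/(6336 + (8 - 276)) = -40681/(6336 - 268) = -40681/6068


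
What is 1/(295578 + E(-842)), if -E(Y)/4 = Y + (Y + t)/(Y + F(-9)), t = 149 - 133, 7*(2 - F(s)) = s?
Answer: 5871/1755088838 ≈ 3.3451e-6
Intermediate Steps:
F(s) = 2 - s/7
t = 16
E(Y) = -4*Y - 4*(16 + Y)/(23/7 + Y) (E(Y) = -4*(Y + (Y + 16)/(Y + (2 - ⅐*(-9)))) = -4*(Y + (16 + Y)/(Y + (2 + 9/7))) = -4*(Y + (16 + Y)/(Y + 23/7)) = -4*(Y + (16 + Y)/(23/7 + Y)) = -4*Y - 4*(16 + Y)/(23/7 + Y))
1/(295578 + E(-842)) = 1/(295578 + 4*(-112 - 30*(-842) - 7*(-842)²)/(23 + 7*(-842))) = 1/(295578 + 4*(-112 + 25260 - 7*708964)/(23 - 5894)) = 1/(295578 + 4*(-112 + 25260 - 4962748)/(-5871)) = 1/(295578 + 4*(-1/5871)*(-4937600)) = 1/(295578 + 19750400/5871) = 1/(1755088838/5871) = 5871/1755088838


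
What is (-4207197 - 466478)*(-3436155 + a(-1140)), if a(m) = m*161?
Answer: 16917278029125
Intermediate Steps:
a(m) = 161*m
(-4207197 - 466478)*(-3436155 + a(-1140)) = (-4207197 - 466478)*(-3436155 + 161*(-1140)) = -4673675*(-3436155 - 183540) = -4673675*(-3619695) = 16917278029125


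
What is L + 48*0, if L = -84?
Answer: -84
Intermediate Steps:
L + 48*0 = -84 + 48*0 = -84 + 0 = -84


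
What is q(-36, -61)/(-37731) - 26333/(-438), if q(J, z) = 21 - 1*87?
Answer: 331199777/5508726 ≈ 60.123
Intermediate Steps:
q(J, z) = -66 (q(J, z) = 21 - 87 = -66)
q(-36, -61)/(-37731) - 26333/(-438) = -66/(-37731) - 26333/(-438) = -66*(-1/37731) - 26333*(-1/438) = 22/12577 + 26333/438 = 331199777/5508726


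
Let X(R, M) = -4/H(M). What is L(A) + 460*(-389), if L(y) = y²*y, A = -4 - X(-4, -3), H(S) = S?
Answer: -4835476/27 ≈ -1.7909e+5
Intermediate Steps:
X(R, M) = -4/M
A = -16/3 (A = -4 - (-4)/(-3) = -4 - (-4)*(-1)/3 = -4 - 1*4/3 = -4 - 4/3 = -16/3 ≈ -5.3333)
L(y) = y³
L(A) + 460*(-389) = (-16/3)³ + 460*(-389) = -4096/27 - 178940 = -4835476/27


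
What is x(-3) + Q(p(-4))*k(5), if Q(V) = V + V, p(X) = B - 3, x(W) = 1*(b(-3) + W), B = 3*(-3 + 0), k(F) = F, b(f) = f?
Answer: -126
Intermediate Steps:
B = -9 (B = 3*(-3) = -9)
x(W) = -3 + W (x(W) = 1*(-3 + W) = -3 + W)
p(X) = -12 (p(X) = -9 - 3 = -12)
Q(V) = 2*V
x(-3) + Q(p(-4))*k(5) = (-3 - 3) + (2*(-12))*5 = -6 - 24*5 = -6 - 120 = -126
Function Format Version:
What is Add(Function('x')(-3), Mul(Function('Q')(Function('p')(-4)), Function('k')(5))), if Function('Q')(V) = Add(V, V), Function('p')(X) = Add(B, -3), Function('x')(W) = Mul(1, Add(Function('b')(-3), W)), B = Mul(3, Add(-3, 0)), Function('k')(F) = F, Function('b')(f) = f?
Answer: -126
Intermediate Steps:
B = -9 (B = Mul(3, -3) = -9)
Function('x')(W) = Add(-3, W) (Function('x')(W) = Mul(1, Add(-3, W)) = Add(-3, W))
Function('p')(X) = -12 (Function('p')(X) = Add(-9, -3) = -12)
Function('Q')(V) = Mul(2, V)
Add(Function('x')(-3), Mul(Function('Q')(Function('p')(-4)), Function('k')(5))) = Add(Add(-3, -3), Mul(Mul(2, -12), 5)) = Add(-6, Mul(-24, 5)) = Add(-6, -120) = -126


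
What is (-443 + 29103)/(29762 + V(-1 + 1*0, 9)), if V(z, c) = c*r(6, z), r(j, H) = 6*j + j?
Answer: 1433/1507 ≈ 0.95090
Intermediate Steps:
r(j, H) = 7*j
V(z, c) = 42*c (V(z, c) = c*(7*6) = c*42 = 42*c)
(-443 + 29103)/(29762 + V(-1 + 1*0, 9)) = (-443 + 29103)/(29762 + 42*9) = 28660/(29762 + 378) = 28660/30140 = 28660*(1/30140) = 1433/1507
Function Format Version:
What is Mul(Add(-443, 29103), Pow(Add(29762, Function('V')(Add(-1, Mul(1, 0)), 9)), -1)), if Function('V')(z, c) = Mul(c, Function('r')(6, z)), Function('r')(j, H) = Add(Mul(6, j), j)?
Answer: Rational(1433, 1507) ≈ 0.95090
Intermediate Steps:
Function('r')(j, H) = Mul(7, j)
Function('V')(z, c) = Mul(42, c) (Function('V')(z, c) = Mul(c, Mul(7, 6)) = Mul(c, 42) = Mul(42, c))
Mul(Add(-443, 29103), Pow(Add(29762, Function('V')(Add(-1, Mul(1, 0)), 9)), -1)) = Mul(Add(-443, 29103), Pow(Add(29762, Mul(42, 9)), -1)) = Mul(28660, Pow(Add(29762, 378), -1)) = Mul(28660, Pow(30140, -1)) = Mul(28660, Rational(1, 30140)) = Rational(1433, 1507)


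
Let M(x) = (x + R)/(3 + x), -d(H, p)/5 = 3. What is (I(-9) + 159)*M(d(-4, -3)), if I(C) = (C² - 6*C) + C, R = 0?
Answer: 1425/4 ≈ 356.25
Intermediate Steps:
d(H, p) = -15 (d(H, p) = -5*3 = -15)
M(x) = x/(3 + x) (M(x) = (x + 0)/(3 + x) = x/(3 + x))
I(C) = C² - 5*C
(I(-9) + 159)*M(d(-4, -3)) = (-9*(-5 - 9) + 159)*(-15/(3 - 15)) = (-9*(-14) + 159)*(-15/(-12)) = (126 + 159)*(-15*(-1/12)) = 285*(5/4) = 1425/4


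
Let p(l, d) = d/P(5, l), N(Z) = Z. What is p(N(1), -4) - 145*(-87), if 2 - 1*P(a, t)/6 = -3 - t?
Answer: 113534/9 ≈ 12615.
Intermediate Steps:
P(a, t) = 30 + 6*t (P(a, t) = 12 - 6*(-3 - t) = 12 + (18 + 6*t) = 30 + 6*t)
p(l, d) = d/(30 + 6*l)
p(N(1), -4) - 145*(-87) = (1/6)*(-4)/(5 + 1) - 145*(-87) = (1/6)*(-4)/6 + 12615 = (1/6)*(-4)*(1/6) + 12615 = -1/9 + 12615 = 113534/9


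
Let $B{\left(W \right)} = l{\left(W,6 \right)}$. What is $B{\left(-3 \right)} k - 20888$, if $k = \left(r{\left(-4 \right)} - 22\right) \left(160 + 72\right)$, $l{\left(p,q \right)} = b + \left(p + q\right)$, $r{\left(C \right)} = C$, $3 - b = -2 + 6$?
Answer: $-32952$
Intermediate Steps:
$b = -1$ ($b = 3 - \left(-2 + 6\right) = 3 - 4 = -1$)
$l{\left(p,q \right)} = -1 + p + q$ ($l{\left(p,q \right)} = -1 + \left(p + q\right) = -1 + p + q$)
$B{\left(W \right)} = 5 + W$ ($B{\left(W \right)} = -1 + W + 6 = 5 + W$)
$k = -6032$ ($k = \left(-4 - 22\right) \left(160 + 72\right) = \left(-26\right) 232 = -6032$)
$B{\left(-3 \right)} k - 20888 = \left(5 - 3\right) \left(-6032\right) - 20888 = 2 \left(-6032\right) - 20888 = -12064 - 20888 = -32952$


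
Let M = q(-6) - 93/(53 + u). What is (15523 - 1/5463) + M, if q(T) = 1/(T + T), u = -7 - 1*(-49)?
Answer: 32222611009/2075940 ≈ 15522.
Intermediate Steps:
u = 42 (u = -7 + 49 = 42)
q(T) = 1/(2*T)
M = -1211/1140 (M = (½)/(-6) - 93/(53 + 42) = (½)*(-⅙) - 93/95 = -1/12 + (1/95)*(-93) = -1/12 - 93/95 = -1211/1140 ≈ -1.0623)
(15523 - 1/5463) + M = (15523 - 1/5463) - 1211/1140 = 84802148/5463 - 1211/1140 = 32222611009/2075940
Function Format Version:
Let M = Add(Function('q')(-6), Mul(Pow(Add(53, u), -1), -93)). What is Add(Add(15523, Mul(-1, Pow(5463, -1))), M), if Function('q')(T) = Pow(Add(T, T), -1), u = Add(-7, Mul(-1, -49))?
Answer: Rational(32222611009, 2075940) ≈ 15522.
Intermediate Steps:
u = 42 (u = Add(-7, 49) = 42)
Function('q')(T) = Mul(Rational(1, 2), Pow(T, -1)) (Function('q')(T) = Pow(Mul(2, T), -1) = Mul(Rational(1, 2), Pow(T, -1)))
M = Rational(-1211, 1140) (M = Add(Mul(Rational(1, 2), Pow(-6, -1)), Mul(Pow(Add(53, 42), -1), -93)) = Add(Mul(Rational(1, 2), Rational(-1, 6)), Mul(Pow(95, -1), -93)) = Add(Rational(-1, 12), Mul(Rational(1, 95), -93)) = Add(Rational(-1, 12), Rational(-93, 95)) = Rational(-1211, 1140) ≈ -1.0623)
Add(Add(15523, Mul(-1, Pow(5463, -1))), M) = Add(Add(15523, Mul(-1, Pow(5463, -1))), Rational(-1211, 1140)) = Add(Add(15523, Mul(-1, Rational(1, 5463))), Rational(-1211, 1140)) = Add(Add(15523, Rational(-1, 5463)), Rational(-1211, 1140)) = Add(Rational(84802148, 5463), Rational(-1211, 1140)) = Rational(32222611009, 2075940)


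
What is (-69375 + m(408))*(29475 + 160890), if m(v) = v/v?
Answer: -13206381510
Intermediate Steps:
m(v) = 1
(-69375 + m(408))*(29475 + 160890) = (-69375 + 1)*(29475 + 160890) = -69374*190365 = -13206381510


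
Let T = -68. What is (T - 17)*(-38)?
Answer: 3230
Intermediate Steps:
(T - 17)*(-38) = (-68 - 17)*(-38) = -85*(-38) = 3230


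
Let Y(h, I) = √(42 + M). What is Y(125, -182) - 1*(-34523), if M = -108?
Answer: 34523 + I*√66 ≈ 34523.0 + 8.124*I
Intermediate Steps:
Y(h, I) = I*√66 (Y(h, I) = √(42 - 108) = √(-66) = I*√66)
Y(125, -182) - 1*(-34523) = I*√66 - 1*(-34523) = I*√66 + 34523 = 34523 + I*√66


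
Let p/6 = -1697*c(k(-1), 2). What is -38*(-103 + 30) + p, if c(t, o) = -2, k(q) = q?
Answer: 23138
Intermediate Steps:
p = 20364 (p = 6*(-1697*(-2)) = 6*3394 = 20364)
-38*(-103 + 30) + p = -38*(-103 + 30) + 20364 = -38*(-73) + 20364 = 2774 + 20364 = 23138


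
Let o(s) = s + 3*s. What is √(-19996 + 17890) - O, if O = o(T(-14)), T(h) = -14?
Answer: 56 + 9*I*√26 ≈ 56.0 + 45.891*I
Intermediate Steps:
o(s) = 4*s
O = -56 (O = 4*(-14) = -56)
√(-19996 + 17890) - O = √(-19996 + 17890) - 1*(-56) = √(-2106) + 56 = 9*I*√26 + 56 = 56 + 9*I*√26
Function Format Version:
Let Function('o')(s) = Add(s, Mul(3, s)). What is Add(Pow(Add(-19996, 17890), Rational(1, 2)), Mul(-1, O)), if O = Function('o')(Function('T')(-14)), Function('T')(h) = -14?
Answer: Add(56, Mul(9, I, Pow(26, Rational(1, 2)))) ≈ Add(56.000, Mul(45.891, I))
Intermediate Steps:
Function('o')(s) = Mul(4, s)
O = -56 (O = Mul(4, -14) = -56)
Add(Pow(Add(-19996, 17890), Rational(1, 2)), Mul(-1, O)) = Add(Pow(Add(-19996, 17890), Rational(1, 2)), Mul(-1, -56)) = Add(Pow(-2106, Rational(1, 2)), 56) = Add(Mul(9, I, Pow(26, Rational(1, 2))), 56) = Add(56, Mul(9, I, Pow(26, Rational(1, 2))))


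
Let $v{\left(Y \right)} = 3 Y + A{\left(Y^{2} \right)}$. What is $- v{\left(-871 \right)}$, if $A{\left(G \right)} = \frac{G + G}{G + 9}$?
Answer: $\frac{990417584}{379325} \approx 2611.0$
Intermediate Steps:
$A{\left(G \right)} = \frac{2 G}{9 + G}$
$v{\left(Y \right)} = 3 Y + \frac{2 Y^{2}}{9 + Y^{2}}$
$- v{\left(-871 \right)} = - \frac{\left(-871\right) \left(27 + 2 \left(-871\right) + 3 \left(-871\right)^{2}\right)}{9 + \left(-871\right)^{2}} = - \frac{\left(-871\right) \left(27 - 1742 + 3 \cdot 758641\right)}{9 + 758641} = - \frac{\left(-871\right) \left(27 - 1742 + 2275923\right)}{758650} = - \frac{\left(-871\right) 2274208}{758650} = \left(-1\right) \left(- \frac{990417584}{379325}\right) = \frac{990417584}{379325}$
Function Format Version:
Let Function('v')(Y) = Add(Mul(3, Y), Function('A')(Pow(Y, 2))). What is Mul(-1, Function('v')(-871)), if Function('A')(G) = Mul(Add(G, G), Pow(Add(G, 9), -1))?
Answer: Rational(990417584, 379325) ≈ 2611.0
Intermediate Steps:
Function('A')(G) = Mul(2, G, Pow(Add(9, G), -1)) (Function('A')(G) = Mul(Mul(2, G), Pow(Add(9, G), -1)) = Mul(2, G, Pow(Add(9, G), -1)))
Function('v')(Y) = Add(Mul(3, Y), Mul(2, Pow(Y, 2), Pow(Add(9, Pow(Y, 2)), -1)))
Mul(-1, Function('v')(-871)) = Mul(-1, Mul(-871, Pow(Add(9, Pow(-871, 2)), -1), Add(27, Mul(2, -871), Mul(3, Pow(-871, 2))))) = Mul(-1, Mul(-871, Pow(Add(9, 758641), -1), Add(27, -1742, Mul(3, 758641)))) = Mul(-1, Mul(-871, Pow(758650, -1), Add(27, -1742, 2275923))) = Mul(-1, Mul(-871, Rational(1, 758650), 2274208)) = Mul(-1, Rational(-990417584, 379325)) = Rational(990417584, 379325)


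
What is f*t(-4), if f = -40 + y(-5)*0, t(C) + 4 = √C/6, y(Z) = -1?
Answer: 160 - 40*I/3 ≈ 160.0 - 13.333*I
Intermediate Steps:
t(C) = -4 + √C/6
f = -40 (f = -40 - 1*0 = -40 + 0 = -40)
f*t(-4) = -40*(-4 + √(-4)/6) = -40*(-4 + (2*I)/6) = -40*(-4 + I/3) = 160 - 40*I/3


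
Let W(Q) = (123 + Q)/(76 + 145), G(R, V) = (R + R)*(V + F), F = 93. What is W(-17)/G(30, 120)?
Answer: 53/1412190 ≈ 3.7530e-5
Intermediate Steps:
G(R, V) = 2*R*(93 + V) (G(R, V) = (R + R)*(V + 93) = (2*R)*(93 + V) = 2*R*(93 + V))
W(Q) = 123/221 + Q/221 (W(Q) = (123 + Q)/221 = (123 + Q)*(1/221) = 123/221 + Q/221)
W(-17)/G(30, 120) = (123/221 + (1/221)*(-17))/((2*30*(93 + 120))) = (123/221 - 1/13)/((2*30*213)) = (106/221)/12780 = (106/221)*(1/12780) = 53/1412190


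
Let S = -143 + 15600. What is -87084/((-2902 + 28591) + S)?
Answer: -43542/20573 ≈ -2.1165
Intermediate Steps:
S = 15457
-87084/((-2902 + 28591) + S) = -87084/((-2902 + 28591) + 15457) = -87084/(25689 + 15457) = -87084/41146 = -87084*1/41146 = -43542/20573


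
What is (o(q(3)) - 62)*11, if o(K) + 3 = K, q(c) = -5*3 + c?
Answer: -847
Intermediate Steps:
q(c) = -15 + c
o(K) = -3 + K
(o(q(3)) - 62)*11 = ((-3 + (-15 + 3)) - 62)*11 = ((-3 - 12) - 62)*11 = (-15 - 62)*11 = -77*11 = -847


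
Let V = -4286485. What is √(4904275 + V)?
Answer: √617790 ≈ 786.00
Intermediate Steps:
√(4904275 + V) = √(4904275 - 4286485) = √617790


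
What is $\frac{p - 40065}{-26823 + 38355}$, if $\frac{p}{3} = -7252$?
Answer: $- \frac{20607}{3844} \approx -5.3608$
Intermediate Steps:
$p = -21756$ ($p = 3 \left(-7252\right) = -21756$)
$\frac{p - 40065}{-26823 + 38355} = \frac{-21756 - 40065}{-26823 + 38355} = - \frac{61821}{11532} = \left(-61821\right) \frac{1}{11532} = - \frac{20607}{3844}$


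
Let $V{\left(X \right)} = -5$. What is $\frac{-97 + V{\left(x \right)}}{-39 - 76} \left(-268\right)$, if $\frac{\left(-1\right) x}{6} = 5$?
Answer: $- \frac{27336}{115} \approx -237.7$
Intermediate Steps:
$x = -30$ ($x = \left(-6\right) 5 = -30$)
$\frac{-97 + V{\left(x \right)}}{-39 - 76} \left(-268\right) = \frac{-97 - 5}{-39 - 76} \left(-268\right) = - \frac{102}{-115} \left(-268\right) = \left(-102\right) \left(- \frac{1}{115}\right) \left(-268\right) = \frac{102}{115} \left(-268\right) = - \frac{27336}{115}$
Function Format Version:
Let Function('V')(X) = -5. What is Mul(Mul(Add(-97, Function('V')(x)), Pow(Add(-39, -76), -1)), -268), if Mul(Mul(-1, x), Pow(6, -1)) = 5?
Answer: Rational(-27336, 115) ≈ -237.70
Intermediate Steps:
x = -30 (x = Mul(-6, 5) = -30)
Mul(Mul(Add(-97, Function('V')(x)), Pow(Add(-39, -76), -1)), -268) = Mul(Mul(Add(-97, -5), Pow(Add(-39, -76), -1)), -268) = Mul(Mul(-102, Pow(-115, -1)), -268) = Mul(Mul(-102, Rational(-1, 115)), -268) = Mul(Rational(102, 115), -268) = Rational(-27336, 115)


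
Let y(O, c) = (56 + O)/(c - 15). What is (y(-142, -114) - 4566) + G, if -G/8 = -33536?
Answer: 791168/3 ≈ 2.6372e+5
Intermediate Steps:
G = 268288 (G = -8*(-33536) = 268288)
y(O, c) = (56 + O)/(-15 + c)
(y(-142, -114) - 4566) + G = ((56 - 142)/(-15 - 114) - 4566) + 268288 = (-86/(-129) - 4566) + 268288 = (-1/129*(-86) - 4566) + 268288 = (⅔ - 4566) + 268288 = -13696/3 + 268288 = 791168/3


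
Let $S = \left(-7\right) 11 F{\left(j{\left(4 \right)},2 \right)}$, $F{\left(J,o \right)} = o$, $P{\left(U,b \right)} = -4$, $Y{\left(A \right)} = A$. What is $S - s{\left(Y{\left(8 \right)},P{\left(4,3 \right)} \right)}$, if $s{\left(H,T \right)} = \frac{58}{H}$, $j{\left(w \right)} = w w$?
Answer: $- \frac{645}{4} \approx -161.25$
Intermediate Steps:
$j{\left(w \right)} = w^{2}$
$S = -154$ ($S = \left(-7\right) 11 \cdot 2 = \left(-77\right) 2 = -154$)
$S - s{\left(Y{\left(8 \right)},P{\left(4,3 \right)} \right)} = -154 - \frac{58}{8} = -154 - 58 \cdot \frac{1}{8} = -154 - \frac{29}{4} = - \frac{645}{4}$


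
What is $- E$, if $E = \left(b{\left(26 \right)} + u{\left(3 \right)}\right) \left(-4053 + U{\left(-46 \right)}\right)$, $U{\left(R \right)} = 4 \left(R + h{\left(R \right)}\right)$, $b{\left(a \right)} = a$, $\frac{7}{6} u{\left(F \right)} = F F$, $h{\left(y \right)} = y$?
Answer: $\frac{1043356}{7} \approx 1.4905 \cdot 10^{5}$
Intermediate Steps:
$u{\left(F \right)} = \frac{6 F^{2}}{7}$ ($u{\left(F \right)} = \frac{6 F F}{7} = \frac{6 F^{2}}{7}$)
$U{\left(R \right)} = 8 R$ ($U{\left(R \right)} = 4 \left(R + R\right) = 4 \cdot 2 R = 8 R$)
$E = - \frac{1043356}{7}$ ($E = \left(26 + \frac{6 \cdot 3^{2}}{7}\right) \left(-4053 + 8 \left(-46\right)\right) = \left(26 + \frac{6}{7} \cdot 9\right) \left(-4053 - 368\right) = \left(26 + \frac{54}{7}\right) \left(-4421\right) = \frac{236}{7} \left(-4421\right) = - \frac{1043356}{7} \approx -1.4905 \cdot 10^{5}$)
$- E = \left(-1\right) \left(- \frac{1043356}{7}\right) = \frac{1043356}{7}$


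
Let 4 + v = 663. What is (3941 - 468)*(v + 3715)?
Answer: 15190902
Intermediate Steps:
v = 659 (v = -4 + 663 = 659)
(3941 - 468)*(v + 3715) = (3941 - 468)*(659 + 3715) = 3473*4374 = 15190902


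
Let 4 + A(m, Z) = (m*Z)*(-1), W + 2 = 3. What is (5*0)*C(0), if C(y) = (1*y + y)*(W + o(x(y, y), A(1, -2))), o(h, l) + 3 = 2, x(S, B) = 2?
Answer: 0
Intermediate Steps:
W = 1 (W = -2 + 3 = 1)
A(m, Z) = -4 - Z*m (A(m, Z) = -4 + (m*Z)*(-1) = -4 + (Z*m)*(-1) = -4 - Z*m)
o(h, l) = -1 (o(h, l) = -3 + 2 = -1)
C(y) = 0 (C(y) = (1*y + y)*(1 - 1) = (y + y)*0 = (2*y)*0 = 0)
(5*0)*C(0) = (5*0)*0 = 0*0 = 0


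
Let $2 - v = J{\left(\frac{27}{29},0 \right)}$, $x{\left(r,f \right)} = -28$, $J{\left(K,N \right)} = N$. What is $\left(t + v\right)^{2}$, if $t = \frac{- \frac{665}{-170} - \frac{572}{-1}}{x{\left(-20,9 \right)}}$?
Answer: $\frac{312476329}{906304} \approx 344.78$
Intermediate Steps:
$v = 2$ ($v = 2 - 0 = 2 + 0 = 2$)
$t = - \frac{19581}{952}$ ($t = \frac{- \frac{665}{-170} - \frac{572}{-1}}{-28} = \left(\left(-665\right) \left(- \frac{1}{170}\right) - -572\right) \left(- \frac{1}{28}\right) = \left(\frac{133}{34} + 572\right) \left(- \frac{1}{28}\right) = \frac{19581}{34} \left(- \frac{1}{28}\right) = - \frac{19581}{952} \approx -20.568$)
$\left(t + v\right)^{2} = \left(- \frac{19581}{952} + 2\right)^{2} = \left(- \frac{17677}{952}\right)^{2} = \frac{312476329}{906304}$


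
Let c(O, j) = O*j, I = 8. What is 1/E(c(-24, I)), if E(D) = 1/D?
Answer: -192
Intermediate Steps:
1/E(c(-24, I)) = 1/(1/(-24*8)) = 1/(1/(-192)) = 1/(-1/192) = -192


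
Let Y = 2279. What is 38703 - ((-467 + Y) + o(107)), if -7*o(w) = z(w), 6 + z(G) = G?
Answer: 258338/7 ≈ 36905.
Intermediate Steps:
z(G) = -6 + G
o(w) = 6/7 - w/7 (o(w) = -(-6 + w)/7 = 6/7 - w/7)
38703 - ((-467 + Y) + o(107)) = 38703 - ((-467 + 2279) + (6/7 - ⅐*107)) = 38703 - (1812 + (6/7 - 107/7)) = 38703 - (1812 - 101/7) = 38703 - 1*12583/7 = 38703 - 12583/7 = 258338/7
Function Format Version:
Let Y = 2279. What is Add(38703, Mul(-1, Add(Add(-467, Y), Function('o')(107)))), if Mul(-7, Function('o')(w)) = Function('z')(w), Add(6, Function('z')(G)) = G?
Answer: Rational(258338, 7) ≈ 36905.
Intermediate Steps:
Function('z')(G) = Add(-6, G)
Function('o')(w) = Add(Rational(6, 7), Mul(Rational(-1, 7), w)) (Function('o')(w) = Mul(Rational(-1, 7), Add(-6, w)) = Add(Rational(6, 7), Mul(Rational(-1, 7), w)))
Add(38703, Mul(-1, Add(Add(-467, Y), Function('o')(107)))) = Add(38703, Mul(-1, Add(Add(-467, 2279), Add(Rational(6, 7), Mul(Rational(-1, 7), 107))))) = Add(38703, Mul(-1, Add(1812, Add(Rational(6, 7), Rational(-107, 7))))) = Add(38703, Mul(-1, Add(1812, Rational(-101, 7)))) = Add(38703, Mul(-1, Rational(12583, 7))) = Add(38703, Rational(-12583, 7)) = Rational(258338, 7)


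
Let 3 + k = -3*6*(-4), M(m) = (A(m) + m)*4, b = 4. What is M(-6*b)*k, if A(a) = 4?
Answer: -5520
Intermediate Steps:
M(m) = 16 + 4*m (M(m) = (4 + m)*4 = 16 + 4*m)
k = 69 (k = -3 - 3*6*(-4) = -3 - 18*(-4) = -3 + 72 = 69)
M(-6*b)*k = (16 + 4*(-6*4))*69 = (16 + 4*(-24))*69 = (16 - 96)*69 = -80*69 = -5520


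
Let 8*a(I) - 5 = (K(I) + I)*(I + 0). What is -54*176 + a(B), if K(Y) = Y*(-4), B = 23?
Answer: -38807/4 ≈ -9701.8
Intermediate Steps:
K(Y) = -4*Y
a(I) = 5/8 - 3*I²/8 (a(I) = 5/8 + ((-4*I + I)*(I + 0))/8 = 5/8 + ((-3*I)*I)/8 = 5/8 + (-3*I²)/8 = 5/8 - 3*I²/8)
-54*176 + a(B) = -54*176 + (5/8 - 3/8*23²) = -9504 + (5/8 - 3/8*529) = -9504 + (5/8 - 1587/8) = -9504 - 791/4 = -38807/4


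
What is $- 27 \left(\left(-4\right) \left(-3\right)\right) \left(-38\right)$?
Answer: $12312$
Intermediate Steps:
$- 27 \left(\left(-4\right) \left(-3\right)\right) \left(-38\right) = \left(-27\right) 12 \left(-38\right) = \left(-324\right) \left(-38\right) = 12312$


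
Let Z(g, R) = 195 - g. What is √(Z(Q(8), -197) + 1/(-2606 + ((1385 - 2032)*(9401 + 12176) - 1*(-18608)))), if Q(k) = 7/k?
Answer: 13*√3573627166186898/55777268 ≈ 13.933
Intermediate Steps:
√(Z(Q(8), -197) + 1/(-2606 + ((1385 - 2032)*(9401 + 12176) - 1*(-18608)))) = √((195 - 7/8) + 1/(-2606 + ((1385 - 2032)*(9401 + 12176) - 1*(-18608)))) = √((195 - 7/8) + 1/(-2606 + (-647*21577 + 18608))) = √((195 - 1*7/8) + 1/(-2606 + (-13960319 + 18608))) = √((195 - 7/8) + 1/(-2606 - 13941711)) = √(1553/8 + 1/(-13944317)) = √(1553/8 - 1/13944317) = √(21655524293/111554536) = 13*√3573627166186898/55777268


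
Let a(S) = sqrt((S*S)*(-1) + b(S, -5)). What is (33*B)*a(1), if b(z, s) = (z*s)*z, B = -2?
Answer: -66*I*sqrt(6) ≈ -161.67*I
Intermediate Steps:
b(z, s) = s*z**2 (b(z, s) = (s*z)*z = s*z**2)
a(S) = sqrt(6)*sqrt(-S**2) (a(S) = sqrt((S*S)*(-1) - 5*S**2) = sqrt(S**2*(-1) - 5*S**2) = sqrt(-S**2 - 5*S**2) = sqrt(-6*S**2) = sqrt(6)*sqrt(-S**2))
(33*B)*a(1) = (33*(-2))*(sqrt(6)*sqrt(-1*1**2)) = -66*sqrt(6)*sqrt(-1*1) = -66*sqrt(6)*sqrt(-1) = -66*sqrt(6)*I = -66*I*sqrt(6)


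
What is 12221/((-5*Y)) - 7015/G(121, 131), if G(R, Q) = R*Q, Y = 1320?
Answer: -21819461/9510600 ≈ -2.2942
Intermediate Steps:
G(R, Q) = Q*R
12221/((-5*Y)) - 7015/G(121, 131) = 12221/((-5*1320)) - 7015/(131*121) = 12221/(-6600) - 7015/15851 = 12221*(-1/6600) - 7015*1/15851 = -1111/600 - 7015/15851 = -21819461/9510600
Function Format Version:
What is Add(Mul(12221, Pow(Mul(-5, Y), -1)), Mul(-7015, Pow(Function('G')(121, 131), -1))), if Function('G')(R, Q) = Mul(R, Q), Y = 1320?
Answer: Rational(-21819461, 9510600) ≈ -2.2942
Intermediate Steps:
Function('G')(R, Q) = Mul(Q, R)
Add(Mul(12221, Pow(Mul(-5, Y), -1)), Mul(-7015, Pow(Function('G')(121, 131), -1))) = Add(Mul(12221, Pow(Mul(-5, 1320), -1)), Mul(-7015, Pow(Mul(131, 121), -1))) = Add(Mul(12221, Pow(-6600, -1)), Mul(-7015, Pow(15851, -1))) = Add(Mul(12221, Rational(-1, 6600)), Mul(-7015, Rational(1, 15851))) = Add(Rational(-1111, 600), Rational(-7015, 15851)) = Rational(-21819461, 9510600)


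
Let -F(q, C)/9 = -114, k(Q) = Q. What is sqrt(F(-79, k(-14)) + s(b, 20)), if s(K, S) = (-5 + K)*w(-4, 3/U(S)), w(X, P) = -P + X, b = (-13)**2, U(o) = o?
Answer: sqrt(8635)/5 ≈ 18.585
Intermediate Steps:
F(q, C) = 1026 (F(q, C) = -9*(-114) = 1026)
b = 169
w(X, P) = X - P
s(K, S) = (-5 + K)*(-4 - 3/S)
sqrt(F(-79, k(-14)) + s(b, 20)) = sqrt(1026 - 1*(-5 + 169)*(3 + 4*20)/20) = sqrt(1026 - 1*1/20*164*(3 + 80)) = sqrt(1026 - 1*1/20*164*83) = sqrt(1026 - 3403/5) = sqrt(1727/5) = sqrt(8635)/5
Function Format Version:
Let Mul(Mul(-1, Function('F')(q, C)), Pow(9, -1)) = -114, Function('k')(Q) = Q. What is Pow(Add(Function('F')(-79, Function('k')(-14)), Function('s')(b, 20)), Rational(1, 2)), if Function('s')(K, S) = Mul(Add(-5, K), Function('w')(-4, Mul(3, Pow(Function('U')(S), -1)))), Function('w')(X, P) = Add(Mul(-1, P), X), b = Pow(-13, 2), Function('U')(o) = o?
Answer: Mul(Rational(1, 5), Pow(8635, Rational(1, 2))) ≈ 18.585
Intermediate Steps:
Function('F')(q, C) = 1026 (Function('F')(q, C) = Mul(-9, -114) = 1026)
b = 169
Function('w')(X, P) = Add(X, Mul(-1, P))
Function('s')(K, S) = Mul(Add(-5, K), Add(-4, Mul(-3, Pow(S, -1)))) (Function('s')(K, S) = Mul(Add(-5, K), Add(-4, Mul(-1, Mul(3, Pow(S, -1))))) = Mul(Add(-5, K), Add(-4, Mul(-3, Pow(S, -1)))))
Pow(Add(Function('F')(-79, Function('k')(-14)), Function('s')(b, 20)), Rational(1, 2)) = Pow(Add(1026, Mul(-1, Pow(20, -1), Add(-5, 169), Add(3, Mul(4, 20)))), Rational(1, 2)) = Pow(Add(1026, Mul(-1, Rational(1, 20), 164, Add(3, 80))), Rational(1, 2)) = Pow(Add(1026, Mul(-1, Rational(1, 20), 164, 83)), Rational(1, 2)) = Pow(Add(1026, Rational(-3403, 5)), Rational(1, 2)) = Pow(Rational(1727, 5), Rational(1, 2)) = Mul(Rational(1, 5), Pow(8635, Rational(1, 2)))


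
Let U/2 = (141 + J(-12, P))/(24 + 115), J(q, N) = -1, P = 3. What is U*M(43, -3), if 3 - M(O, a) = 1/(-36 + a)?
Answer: 33040/5421 ≈ 6.0948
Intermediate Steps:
M(O, a) = 3 - 1/(-36 + a)
U = 280/139 (U = 2*((141 - 1)/(24 + 115)) = 2*(140/139) = 280/139 ≈ 2.0144)
U*M(43, -3) = 280*((-109 + 3*(-3))/(-36 - 3))/139 = 280*((-109 - 9)/(-39))/139 = 280*(-1/39*(-118))/139 = (280/139)*(118/39) = 33040/5421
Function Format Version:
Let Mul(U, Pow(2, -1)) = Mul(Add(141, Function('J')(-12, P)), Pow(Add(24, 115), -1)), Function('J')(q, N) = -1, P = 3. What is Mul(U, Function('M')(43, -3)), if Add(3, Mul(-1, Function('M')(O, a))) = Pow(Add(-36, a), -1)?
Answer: Rational(33040, 5421) ≈ 6.0948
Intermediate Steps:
Function('M')(O, a) = Add(3, Mul(-1, Pow(Add(-36, a), -1)))
U = Rational(280, 139) (U = Mul(2, Mul(Add(141, -1), Pow(Add(24, 115), -1))) = Mul(2, Mul(140, Pow(139, -1))) = Mul(2, Mul(140, Rational(1, 139))) = Mul(2, Rational(140, 139)) = Rational(280, 139) ≈ 2.0144)
Mul(U, Function('M')(43, -3)) = Mul(Rational(280, 139), Mul(Pow(Add(-36, -3), -1), Add(-109, Mul(3, -3)))) = Mul(Rational(280, 139), Mul(Pow(-39, -1), Add(-109, -9))) = Mul(Rational(280, 139), Mul(Rational(-1, 39), -118)) = Mul(Rational(280, 139), Rational(118, 39)) = Rational(33040, 5421)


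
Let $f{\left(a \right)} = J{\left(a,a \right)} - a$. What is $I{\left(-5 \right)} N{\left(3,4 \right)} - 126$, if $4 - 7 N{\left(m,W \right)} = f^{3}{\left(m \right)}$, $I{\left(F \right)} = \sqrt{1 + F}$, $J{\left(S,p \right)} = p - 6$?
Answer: $-126 + \frac{440 i}{7} \approx -126.0 + 62.857 i$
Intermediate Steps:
$J{\left(S,p \right)} = -6 + p$ ($J{\left(S,p \right)} = p - 6 = -6 + p$)
$f{\left(a \right)} = -6$ ($f{\left(a \right)} = \left(-6 + a\right) - a = -6$)
$N{\left(m,W \right)} = \frac{220}{7}$ ($N{\left(m,W \right)} = \frac{4}{7} - \frac{\left(-6\right)^{3}}{7} = \frac{4}{7} - - \frac{216}{7} = \frac{4}{7} + \frac{216}{7} = \frac{220}{7}$)
$I{\left(-5 \right)} N{\left(3,4 \right)} - 126 = \sqrt{1 - 5} \cdot \frac{220}{7} - 126 = \sqrt{-4} \cdot \frac{220}{7} - 126 = 2 i \frac{220}{7} - 126 = \frac{440 i}{7} - 126 = -126 + \frac{440 i}{7}$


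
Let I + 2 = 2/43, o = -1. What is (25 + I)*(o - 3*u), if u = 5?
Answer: -15856/43 ≈ -368.74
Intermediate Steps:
I = -84/43 (I = -2 + 2/43 = -84/43 ≈ -1.9535)
(25 + I)*(o - 3*u) = (25 - 84/43)*(-1 - 3*5) = 991*(-1 - 15)/43 = (991/43)*(-16) = -15856/43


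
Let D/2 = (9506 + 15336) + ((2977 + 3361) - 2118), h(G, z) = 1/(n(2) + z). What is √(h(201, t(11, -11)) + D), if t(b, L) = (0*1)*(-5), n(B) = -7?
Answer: √2848069/7 ≈ 241.09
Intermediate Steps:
t(b, L) = 0 (t(b, L) = 0*(-5) = 0)
h(G, z) = 1/(-7 + z)
D = 58124 (D = 2*((9506 + 15336) + ((2977 + 3361) - 2118)) = 2*(24842 + (6338 - 2118)) = 2*(24842 + 4220) = 2*29062 = 58124)
√(h(201, t(11, -11)) + D) = √(1/(-7 + 0) + 58124) = √(1/(-7) + 58124) = √(-⅐ + 58124) = √(406867/7) = √2848069/7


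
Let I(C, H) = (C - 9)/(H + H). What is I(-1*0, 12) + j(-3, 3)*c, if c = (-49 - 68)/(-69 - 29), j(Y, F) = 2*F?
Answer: 2661/392 ≈ 6.7883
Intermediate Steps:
I(C, H) = (-9 + C)/(2*H) (I(C, H) = (-9 + C)/((2*H)) = (-9 + C)*(1/(2*H)) = (-9 + C)/(2*H))
c = 117/98 (c = -117/(-98) = -117*(-1/98) = 117/98 ≈ 1.1939)
I(-1*0, 12) + j(-3, 3)*c = (1/2)*(-9 - 1*0)/12 + (2*3)*(117/98) = (1/2)*(1/12)*(-9 + 0) + 6*(117/98) = (1/2)*(1/12)*(-9) + 351/49 = -3/8 + 351/49 = 2661/392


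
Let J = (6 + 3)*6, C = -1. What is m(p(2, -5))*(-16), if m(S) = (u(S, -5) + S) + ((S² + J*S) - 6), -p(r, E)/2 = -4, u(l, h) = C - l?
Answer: -7824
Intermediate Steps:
J = 54 (J = 9*6 = 54)
u(l, h) = -1 - l
p(r, E) = 8 (p(r, E) = -2*(-4) = 8)
m(S) = -7 + S² + 54*S (m(S) = ((-1 - S) + S) + ((S² + 54*S) - 6) = -1 + (-6 + S² + 54*S) = -7 + S² + 54*S)
m(p(2, -5))*(-16) = (-7 + 8² + 54*8)*(-16) = (-7 + 64 + 432)*(-16) = 489*(-16) = -7824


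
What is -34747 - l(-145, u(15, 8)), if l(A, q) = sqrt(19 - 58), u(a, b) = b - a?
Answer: -34747 - I*sqrt(39) ≈ -34747.0 - 6.245*I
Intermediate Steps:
l(A, q) = I*sqrt(39) (l(A, q) = sqrt(-39) = I*sqrt(39))
-34747 - l(-145, u(15, 8)) = -34747 - I*sqrt(39)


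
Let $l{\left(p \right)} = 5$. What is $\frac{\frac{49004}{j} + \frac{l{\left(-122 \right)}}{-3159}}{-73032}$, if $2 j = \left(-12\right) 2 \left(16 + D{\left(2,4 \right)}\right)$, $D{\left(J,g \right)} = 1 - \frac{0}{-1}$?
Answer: $\frac{3225097}{980509374} \approx 0.0032892$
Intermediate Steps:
$D{\left(J,g \right)} = 1$ ($D{\left(J,g \right)} = 1 - 0 \left(-1\right) = 1 - 0 = 1 + 0 = 1$)
$j = -204$ ($j = \frac{\left(-12\right) 2 \left(16 + 1\right)}{2} = \frac{\left(-24\right) 17}{2} = \frac{1}{2} \left(-408\right) = -204$)
$\frac{\frac{49004}{j} + \frac{l{\left(-122 \right)}}{-3159}}{-73032} = \frac{\frac{49004}{-204} + \frac{5}{-3159}}{-73032} = \left(49004 \left(- \frac{1}{204}\right) + 5 \left(- \frac{1}{3159}\right)\right) \left(- \frac{1}{73032}\right) = \left(- \frac{12251}{51} - \frac{5}{3159}\right) \left(- \frac{1}{73032}\right) = \left(- \frac{12900388}{53703}\right) \left(- \frac{1}{73032}\right) = \frac{3225097}{980509374}$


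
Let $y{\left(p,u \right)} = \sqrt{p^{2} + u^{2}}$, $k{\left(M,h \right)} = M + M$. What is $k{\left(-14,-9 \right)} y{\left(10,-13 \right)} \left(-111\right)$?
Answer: $3108 \sqrt{269} \approx 50975.0$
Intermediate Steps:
$k{\left(M,h \right)} = 2 M$
$k{\left(-14,-9 \right)} y{\left(10,-13 \right)} \left(-111\right) = 2 \left(-14\right) \sqrt{10^{2} + \left(-13\right)^{2}} \left(-111\right) = - 28 \sqrt{100 + 169} \left(-111\right) = - 28 \sqrt{269} \left(-111\right) = 3108 \sqrt{269}$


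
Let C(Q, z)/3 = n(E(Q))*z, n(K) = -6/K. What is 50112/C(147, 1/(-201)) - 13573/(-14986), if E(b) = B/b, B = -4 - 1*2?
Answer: -16771186571/734314 ≈ -22839.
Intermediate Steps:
B = -6 (B = -4 - 2 = -6)
E(b) = -6/b
C(Q, z) = 3*Q*z (C(Q, z) = 3*((-6*(-Q/6))*z) = 3*((-(-1)*Q)*z) = 3*(Q*z) = 3*Q*z)
50112/C(147, 1/(-201)) - 13573/(-14986) = 50112/((3*147/(-201))) - 13573/(-14986) = 50112/((3*147*(-1/201))) - 13573*(-1/14986) = 50112/(-147/67) + 13573/14986 = 50112*(-67/147) + 13573/14986 = -1119168/49 + 13573/14986 = -16771186571/734314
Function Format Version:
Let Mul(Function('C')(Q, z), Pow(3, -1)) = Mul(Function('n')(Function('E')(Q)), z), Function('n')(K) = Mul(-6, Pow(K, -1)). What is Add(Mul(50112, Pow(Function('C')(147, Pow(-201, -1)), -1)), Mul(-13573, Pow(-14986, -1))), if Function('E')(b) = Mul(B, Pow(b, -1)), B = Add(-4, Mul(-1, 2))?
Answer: Rational(-16771186571, 734314) ≈ -22839.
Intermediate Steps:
B = -6 (B = Add(-4, -2) = -6)
Function('E')(b) = Mul(-6, Pow(b, -1))
Function('C')(Q, z) = Mul(3, Q, z) (Function('C')(Q, z) = Mul(3, Mul(Mul(-6, Pow(Mul(-6, Pow(Q, -1)), -1)), z)) = Mul(3, Mul(Mul(-6, Mul(Rational(-1, 6), Q)), z)) = Mul(3, Mul(Q, z)) = Mul(3, Q, z))
Add(Mul(50112, Pow(Function('C')(147, Pow(-201, -1)), -1)), Mul(-13573, Pow(-14986, -1))) = Add(Mul(50112, Pow(Mul(3, 147, Pow(-201, -1)), -1)), Mul(-13573, Pow(-14986, -1))) = Add(Mul(50112, Pow(Mul(3, 147, Rational(-1, 201)), -1)), Mul(-13573, Rational(-1, 14986))) = Add(Mul(50112, Pow(Rational(-147, 67), -1)), Rational(13573, 14986)) = Add(Mul(50112, Rational(-67, 147)), Rational(13573, 14986)) = Add(Rational(-1119168, 49), Rational(13573, 14986)) = Rational(-16771186571, 734314)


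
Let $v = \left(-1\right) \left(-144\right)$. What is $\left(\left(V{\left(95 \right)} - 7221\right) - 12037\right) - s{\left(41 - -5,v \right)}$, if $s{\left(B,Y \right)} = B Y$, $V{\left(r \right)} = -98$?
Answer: $-25980$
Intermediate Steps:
$v = 144$
$\left(\left(V{\left(95 \right)} - 7221\right) - 12037\right) - s{\left(41 - -5,v \right)} = \left(\left(-98 - 7221\right) - 12037\right) - \left(41 - -5\right) 144 = \left(-7319 - 12037\right) - \left(41 + 5\right) 144 = -19356 - 46 \cdot 144 = -19356 - 6624 = -25980$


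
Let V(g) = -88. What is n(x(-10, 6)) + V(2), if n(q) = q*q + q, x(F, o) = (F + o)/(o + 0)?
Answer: -794/9 ≈ -88.222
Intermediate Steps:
x(F, o) = (F + o)/o
n(q) = q + q² (n(q) = q² + q = q + q²)
n(x(-10, 6)) + V(2) = ((-10 + 6)/6)*(1 + (-10 + 6)/6) - 88 = ((⅙)*(-4))*(1 + (⅙)*(-4)) - 88 = -2*(1 - ⅔)/3 - 88 = -⅔*⅓ - 88 = -2/9 - 88 = -794/9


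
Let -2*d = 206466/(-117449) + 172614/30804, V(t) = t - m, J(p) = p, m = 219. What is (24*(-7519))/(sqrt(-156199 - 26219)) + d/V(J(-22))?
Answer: 2318893837/290637886012 + 30076*I*sqrt(182418)/30403 ≈ 0.0079786 + 422.51*I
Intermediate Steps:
V(t) = -219 + t (V(t) = t - 1*219 = t - 219 = -219 + t)
d = -2318893837/1205966332 (d = -(206466/(-117449) + 172614/30804)/2 = -(206466*(-1/117449) + 172614*(1/30804))/2 = -(-206466/117449 + 28769/5134)/2 = -1/2*2318893837/602983166 = -2318893837/1205966332 ≈ -1.9229)
(24*(-7519))/(sqrt(-156199 - 26219)) + d/V(J(-22)) = (24*(-7519))/(sqrt(-156199 - 26219)) - 2318893837/(1205966332*(-219 - 22)) = -180456*(-I*sqrt(182418)/182418) - 2318893837/1205966332/(-241) = -180456*(-I*sqrt(182418)/182418) - 2318893837/1205966332*(-1/241) = -(-30076)*I*sqrt(182418)/30403 + 2318893837/290637886012 = 30076*I*sqrt(182418)/30403 + 2318893837/290637886012 = 2318893837/290637886012 + 30076*I*sqrt(182418)/30403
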